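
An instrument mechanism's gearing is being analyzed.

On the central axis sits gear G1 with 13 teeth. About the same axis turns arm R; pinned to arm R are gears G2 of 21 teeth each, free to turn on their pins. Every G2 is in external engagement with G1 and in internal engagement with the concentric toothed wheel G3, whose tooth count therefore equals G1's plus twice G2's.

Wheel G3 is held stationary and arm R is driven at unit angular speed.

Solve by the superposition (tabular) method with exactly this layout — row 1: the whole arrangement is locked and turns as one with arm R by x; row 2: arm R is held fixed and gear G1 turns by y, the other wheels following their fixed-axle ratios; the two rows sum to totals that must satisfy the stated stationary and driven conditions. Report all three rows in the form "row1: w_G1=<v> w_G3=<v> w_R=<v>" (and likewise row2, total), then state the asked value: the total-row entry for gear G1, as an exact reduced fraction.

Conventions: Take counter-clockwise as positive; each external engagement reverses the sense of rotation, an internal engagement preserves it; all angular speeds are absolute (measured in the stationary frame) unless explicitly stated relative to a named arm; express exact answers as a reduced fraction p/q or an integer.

class = planetary set [G3 = 13+2·21 = 55; Willis about the carrier]
superposition row 1 [locked train]: every member turns x
row 2: sun turns y, ring = −(13/55)·y, arm 0
boundary: total ω_ring = x − (13/55)·y = 0 and total ω_arm = x = 1  ⇒  y = 55/13, x = 1
row 2 ring = −(13/55)·55/13 = -1
totals (row 1 + row 2): sun 1 + 55/13 = 68/13, ring 1 + (-1) = 0, arm 1 + 0 = 1
asked cell (total, sun) = 68/13

row1: w_G1=1 w_G3=1 w_R=1
row2: w_G1=55/13 w_G3=-1 w_R=0
total: w_G1=68/13 w_G3=0 w_R=1
asked value: 68/13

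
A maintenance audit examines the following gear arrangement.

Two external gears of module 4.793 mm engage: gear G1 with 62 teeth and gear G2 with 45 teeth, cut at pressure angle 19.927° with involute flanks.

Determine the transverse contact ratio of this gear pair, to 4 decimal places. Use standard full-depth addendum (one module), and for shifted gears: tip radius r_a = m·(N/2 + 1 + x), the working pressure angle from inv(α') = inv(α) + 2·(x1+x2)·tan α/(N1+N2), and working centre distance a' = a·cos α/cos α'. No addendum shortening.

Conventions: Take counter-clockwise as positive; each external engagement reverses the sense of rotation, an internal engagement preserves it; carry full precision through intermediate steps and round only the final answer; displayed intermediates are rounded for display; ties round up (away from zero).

topology: single-mesh involute geometry — m = 4.793, 62T/45T pair
base radii: r_b1 = 139.686983, r_b2 = 101.385713
tip radii: r_a1 = 153.376000, r_a2 = 112.635500
no profile shift: α' = α, a' = a
action lengths: √(r_a1²−r_b1²) = 63.338332, √(r_a2²−r_b2²) = 49.068249
base pitch p_b = π·m·cos α = 14.156116
CR = (63.338332 + 49.068249 − 256.425500·sin 19.92700°)/14.156116 = 1.766796
contact ratio ≈ 1.7668

1.7668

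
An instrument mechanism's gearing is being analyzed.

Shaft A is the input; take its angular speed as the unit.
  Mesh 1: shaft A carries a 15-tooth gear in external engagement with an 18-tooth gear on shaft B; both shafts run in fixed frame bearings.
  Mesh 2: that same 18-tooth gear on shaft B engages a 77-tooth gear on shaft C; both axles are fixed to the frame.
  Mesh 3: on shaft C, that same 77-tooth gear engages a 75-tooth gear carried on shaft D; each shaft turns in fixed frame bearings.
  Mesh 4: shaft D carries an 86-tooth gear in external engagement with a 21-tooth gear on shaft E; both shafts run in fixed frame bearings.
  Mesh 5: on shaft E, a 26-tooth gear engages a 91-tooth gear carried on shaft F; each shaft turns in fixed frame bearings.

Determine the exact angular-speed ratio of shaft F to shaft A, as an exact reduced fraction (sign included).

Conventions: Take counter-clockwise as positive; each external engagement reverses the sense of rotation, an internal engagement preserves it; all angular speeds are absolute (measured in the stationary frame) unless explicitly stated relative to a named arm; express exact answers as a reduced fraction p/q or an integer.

class = fixed-axis compound train [5 meshes; 5 ratios multiply, 5 sense flips]
mesh 1 [15T→18T]: running ratio 5/6, sense −
mesh 2 [18T→77T]: running ratio 15/77, sense +
mesh 3 [77T→75T]: running ratio 1/5, sense −
mesh 4 [86T→21T]: running ratio 86/105, sense +
mesh 5 [26T→91T]: running ratio 172/735, sense −
ω_out/ω_in = -172/735

-172/735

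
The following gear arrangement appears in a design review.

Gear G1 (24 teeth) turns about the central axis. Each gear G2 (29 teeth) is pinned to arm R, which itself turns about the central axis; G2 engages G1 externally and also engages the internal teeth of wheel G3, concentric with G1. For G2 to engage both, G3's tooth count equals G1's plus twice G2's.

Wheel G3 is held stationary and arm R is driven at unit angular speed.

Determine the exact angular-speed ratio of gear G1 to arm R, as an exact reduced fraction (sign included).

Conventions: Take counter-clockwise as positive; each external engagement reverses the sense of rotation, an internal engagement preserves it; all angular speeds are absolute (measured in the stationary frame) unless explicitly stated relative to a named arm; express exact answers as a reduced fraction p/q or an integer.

topology: planetary set — G1 24T / G2 29T / G3 82T, arm = carrier (Willis)
ring teeth: 24 + 2·29 = 82
24(ω_sun−ω_arm) = −82(ω_ring−ω_arm),  ω_ring = 0, ω_arm = 1
ω_sun = 1 − (82/24)(0−1) = 53/12
ω_out/ω_in = 53/12

53/12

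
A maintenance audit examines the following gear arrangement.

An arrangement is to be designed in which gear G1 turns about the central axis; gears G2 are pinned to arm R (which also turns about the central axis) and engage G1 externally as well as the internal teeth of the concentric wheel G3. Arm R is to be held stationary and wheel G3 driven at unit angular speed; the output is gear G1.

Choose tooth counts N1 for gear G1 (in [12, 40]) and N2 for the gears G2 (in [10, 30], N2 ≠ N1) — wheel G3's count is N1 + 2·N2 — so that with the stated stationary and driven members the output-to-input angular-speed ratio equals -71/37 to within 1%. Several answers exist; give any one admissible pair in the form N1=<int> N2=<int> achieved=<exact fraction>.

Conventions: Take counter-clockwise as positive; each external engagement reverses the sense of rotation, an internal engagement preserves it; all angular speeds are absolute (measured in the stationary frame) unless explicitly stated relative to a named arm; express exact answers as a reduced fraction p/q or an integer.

class = planetary set [ratio -71/37 wanted; Willis about the carrier]
Willis with ω_arm = 0: ω_sun/ω_ring = −N3/N1; set equal to -71/37  ⇒  N3/N1 = −(-71/37) = 71/37
N3 = N1 + 2·N2  ⇒  N2/N1 = (N3/N1 − 1)/2 = (71/37 − 1)/2 = 17/37
smallest multiple with N1 ≥ 12 and N2 ≥ 10: k = 1  ⇒  N1 = 1·37 = 37, N2 = 1·17 = 17 (N1 ≤ 40, N2 ≤ 30, N2 ≠ N1 ✓), N3 = 37 + 2·17 = 71
check: −N3/N1 with N1 = 37, N3 = 71 gives -71/37; |achieved − target| = 0 ≤ 71/3700 ✓

N1=37 N2=17 achieved=-71/37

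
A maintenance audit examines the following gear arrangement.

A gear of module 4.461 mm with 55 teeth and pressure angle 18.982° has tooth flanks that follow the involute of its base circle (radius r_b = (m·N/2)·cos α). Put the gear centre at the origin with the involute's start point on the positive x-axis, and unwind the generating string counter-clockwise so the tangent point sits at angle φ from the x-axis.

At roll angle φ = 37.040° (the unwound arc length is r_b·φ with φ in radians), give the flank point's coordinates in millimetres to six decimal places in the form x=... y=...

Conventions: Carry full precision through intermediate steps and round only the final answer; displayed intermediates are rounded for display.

x=137.772775 y=10.017188

single-mesh involute tooth geometry (55T wheel at module 4.461)
pitch radius r_p = m·N/2 = 4.461·55/2 = 122.677500
base radius r_b = r_p·cos α = 122.677500·cos 18.982° = 116.006397
roll angle φ = 37.040° = 0.64646995 rad
x = r_b·(cos φ + φ·sin φ) = 137.772775
y = r_b·(sin φ − φ·cos φ) = 10.017188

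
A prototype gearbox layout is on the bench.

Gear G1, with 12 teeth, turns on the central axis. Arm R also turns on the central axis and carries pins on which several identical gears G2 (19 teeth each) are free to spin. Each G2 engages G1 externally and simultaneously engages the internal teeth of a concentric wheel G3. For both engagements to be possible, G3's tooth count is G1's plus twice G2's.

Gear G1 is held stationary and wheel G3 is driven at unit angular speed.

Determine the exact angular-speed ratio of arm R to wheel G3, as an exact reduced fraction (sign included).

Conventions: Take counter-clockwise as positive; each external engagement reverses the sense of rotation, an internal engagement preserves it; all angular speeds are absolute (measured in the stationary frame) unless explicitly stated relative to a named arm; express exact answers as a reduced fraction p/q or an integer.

planetary set (12T centre, 19T on arm, 50T internal) — Willis relation
ring teeth: 12 + 2·19 = 50
12(ω_sun−ω_arm) = −50(ω_ring−ω_arm),  ω_sun = 0, ω_ring = 1
12(0−ω_arm) = −50(1−ω_arm)  ⇒  62·ω_arm = 50  ⇒  ω_arm = 25/31
ω_out/ω_in = 25/31

25/31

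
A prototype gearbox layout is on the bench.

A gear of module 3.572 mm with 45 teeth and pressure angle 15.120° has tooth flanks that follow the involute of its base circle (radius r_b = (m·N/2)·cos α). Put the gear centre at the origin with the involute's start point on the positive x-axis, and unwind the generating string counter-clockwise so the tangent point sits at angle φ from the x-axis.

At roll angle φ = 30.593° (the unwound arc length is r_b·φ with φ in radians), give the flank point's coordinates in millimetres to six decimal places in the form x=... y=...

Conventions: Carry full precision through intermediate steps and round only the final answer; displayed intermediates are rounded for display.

recognized (one wheel, involute flank): single-mesh tooth geometry, m = 3.572, N = 45
pitch radius r_p = m·N/2 = 3.572·45/2 = 80.370000
base radius r_b = r_p·cos α = 80.370000·cos 15.120° = 77.587722
roll angle φ = 30.593° = 0.53394858 rad
x = r_b·(cos φ + φ·sin φ) = 87.871975
y = r_b·(sin φ − φ·cos φ) = 3.825933

x=87.871975 y=3.825933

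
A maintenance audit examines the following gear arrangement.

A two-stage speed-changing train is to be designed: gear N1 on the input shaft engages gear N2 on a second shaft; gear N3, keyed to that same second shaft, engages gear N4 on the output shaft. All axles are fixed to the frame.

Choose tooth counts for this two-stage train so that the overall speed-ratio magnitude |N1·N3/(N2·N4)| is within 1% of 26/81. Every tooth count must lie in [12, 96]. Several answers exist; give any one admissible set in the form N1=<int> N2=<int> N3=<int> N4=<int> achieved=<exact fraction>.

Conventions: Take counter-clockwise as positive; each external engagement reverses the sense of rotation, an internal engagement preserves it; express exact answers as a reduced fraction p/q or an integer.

class = fixed-axis compound train [2-stage, 26/81 wanted]
target = 26/81 in lowest terms: an exact hit needs N1·N3 = k·26 and N2·N4 = k·81 for one integer k, every count in [12, 96]; additionally prefer no 1:1 stage (N1 ≠ N2, N3 ≠ N4)
k = 1…5: no 1:1-free in-range split of k·26 and k·81 into factor pairs; take k = 6
k = 6: N1·N3 = 156 = 12·13, N2·N4 = 486 = 18·27
achieved = 12·13/(18·27) = 26/81; |achieved − target| = 0 ≤ 13/4050 ✓

N1=12 N2=18 N3=13 N4=27 achieved=26/81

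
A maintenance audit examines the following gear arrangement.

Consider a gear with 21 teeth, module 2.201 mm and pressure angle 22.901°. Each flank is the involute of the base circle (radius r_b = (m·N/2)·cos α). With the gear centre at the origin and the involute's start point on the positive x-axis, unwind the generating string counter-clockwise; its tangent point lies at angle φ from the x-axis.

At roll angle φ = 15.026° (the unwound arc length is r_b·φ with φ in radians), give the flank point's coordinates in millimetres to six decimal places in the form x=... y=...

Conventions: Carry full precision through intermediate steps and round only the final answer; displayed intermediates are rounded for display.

recognized (one wheel, involute flank): single-mesh tooth geometry, m = 2.201, N = 21
pitch radius r_p = m·N/2 = 2.201·21/2 = 23.110500
base radius r_b = r_p·cos α = 23.110500·cos 22.901° = 21.288898
roll angle φ = 15.026° = 0.26225317 rad
x = r_b·(cos φ + φ·sin φ) = 22.008449
y = r_b·(sin φ − φ·cos φ) = 0.127117

x=22.008449 y=0.127117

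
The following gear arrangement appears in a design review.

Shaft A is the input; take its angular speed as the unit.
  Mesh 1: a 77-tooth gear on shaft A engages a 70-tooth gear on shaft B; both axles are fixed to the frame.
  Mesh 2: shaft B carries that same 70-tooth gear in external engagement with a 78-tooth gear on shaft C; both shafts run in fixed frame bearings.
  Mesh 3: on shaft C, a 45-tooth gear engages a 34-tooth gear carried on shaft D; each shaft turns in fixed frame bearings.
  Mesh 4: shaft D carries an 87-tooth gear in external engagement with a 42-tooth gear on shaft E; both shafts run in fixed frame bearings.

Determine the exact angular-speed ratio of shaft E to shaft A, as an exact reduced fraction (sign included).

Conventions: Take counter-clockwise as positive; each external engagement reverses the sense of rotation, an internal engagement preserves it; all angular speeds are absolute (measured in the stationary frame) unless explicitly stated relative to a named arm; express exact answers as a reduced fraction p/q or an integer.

class = fixed-axis compound train [4 meshes; 4 ratios multiply, 4 sense flips]
mesh 1 [77T→70T]: running ratio 11/10, sense −
mesh 2 [70T→78T]: running ratio 77/78, sense +
mesh 3 [45T→34T]: running ratio 1155/884, sense −
mesh 4 [87T→42T]: running ratio 4785/1768, sense +
ω_out/ω_in = 4785/1768

4785/1768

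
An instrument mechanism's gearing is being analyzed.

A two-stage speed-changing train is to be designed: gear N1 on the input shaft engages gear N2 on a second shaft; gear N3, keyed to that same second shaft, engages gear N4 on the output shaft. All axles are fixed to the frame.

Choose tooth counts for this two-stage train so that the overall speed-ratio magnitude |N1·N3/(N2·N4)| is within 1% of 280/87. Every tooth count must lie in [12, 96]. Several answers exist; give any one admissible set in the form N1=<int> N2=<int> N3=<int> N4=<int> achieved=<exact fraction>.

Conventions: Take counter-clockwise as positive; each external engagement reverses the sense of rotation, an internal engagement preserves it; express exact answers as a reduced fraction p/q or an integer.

N1=14 N2=12 N3=80 N4=29 achieved=280/87

topology: fixed-axis compound train — 2 stages, target 280/87
target = 280/87 in lowest terms: an exact hit needs N1·N3 = k·280 and N2·N4 = k·87 for one integer k, every count in [12, 96]; additionally prefer no 1:1 stage (N1 ≠ N2, N3 ≠ N4)
k = 1…3: no 1:1-free in-range split of k·280 and k·87 into factor pairs; take k = 4
k = 4: N1·N3 = 1120 = 14·80, N2·N4 = 348 = 12·29
achieved = 14·80/(12·29) = 280/87; |achieved − target| = 0 ≤ 14/435 ✓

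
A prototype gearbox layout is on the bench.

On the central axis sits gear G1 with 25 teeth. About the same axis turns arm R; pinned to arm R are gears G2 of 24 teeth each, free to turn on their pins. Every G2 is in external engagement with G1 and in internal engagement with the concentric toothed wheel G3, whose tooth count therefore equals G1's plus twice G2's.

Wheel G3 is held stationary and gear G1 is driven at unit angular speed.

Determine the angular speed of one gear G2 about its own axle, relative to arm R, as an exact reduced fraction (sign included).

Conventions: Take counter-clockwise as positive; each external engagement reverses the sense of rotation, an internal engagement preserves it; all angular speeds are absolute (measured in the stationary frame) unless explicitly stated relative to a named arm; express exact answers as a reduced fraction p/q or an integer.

-1825/2352

recognized (axles ride arm R): planetary set, 25/24/73 teeth
ring teeth: 25 + 2·24 = 73
25(ω_sun−ω_arm) = −73(ω_ring−ω_arm),  ω_ring = 0, ω_sun = 1
25(1−ω_arm) = −73(0−ω_arm)  ⇒  98·ω_arm = 25  ⇒  ω_arm = 25/98
sun–planet mesh: 25·(1−25/98) = −24·(ω_p−ω_arm)  ⇒  ω_p−ω_arm = -1825/2352
exact speed ratio = -1825/2352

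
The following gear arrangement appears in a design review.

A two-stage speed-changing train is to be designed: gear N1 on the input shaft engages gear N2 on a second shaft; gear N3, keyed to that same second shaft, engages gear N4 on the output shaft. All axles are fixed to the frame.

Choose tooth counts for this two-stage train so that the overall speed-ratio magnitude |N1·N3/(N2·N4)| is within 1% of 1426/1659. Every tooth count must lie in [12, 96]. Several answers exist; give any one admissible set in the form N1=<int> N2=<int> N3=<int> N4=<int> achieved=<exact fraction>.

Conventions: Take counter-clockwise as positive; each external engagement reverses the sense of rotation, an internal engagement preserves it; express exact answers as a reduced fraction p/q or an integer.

2-stage fixed-axis compound train for ratio 1426/1659
target = 1426/1659 in lowest terms: an exact hit needs N1·N3 = k·1426 and N2·N4 = k·1659 for one integer k, every count in [12, 96]; additionally prefer no 1:1 stage (N1 ≠ N2, N3 ≠ N4)
k = 1: N1·N3 = 1426 = 23·62, N2·N4 = 1659 = 21·79
achieved = 23·62/(21·79) = 1426/1659; |achieved − target| = 0 ≤ 713/82950 ✓

N1=23 N2=21 N3=62 N4=79 achieved=1426/1659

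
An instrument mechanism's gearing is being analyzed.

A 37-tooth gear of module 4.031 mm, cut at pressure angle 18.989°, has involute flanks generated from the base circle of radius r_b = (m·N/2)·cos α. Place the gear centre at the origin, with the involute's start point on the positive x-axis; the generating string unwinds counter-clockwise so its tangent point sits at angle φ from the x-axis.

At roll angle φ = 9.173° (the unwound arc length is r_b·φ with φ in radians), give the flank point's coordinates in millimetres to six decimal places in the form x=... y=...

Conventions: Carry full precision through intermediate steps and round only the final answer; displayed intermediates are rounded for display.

class = single-mesh tooth geometry [base-circle involute, m = 4.031, 37T]
pitch radius r_p = m·N/2 = 4.031·37/2 = 74.573500
base radius r_b = r_p·cos α = 74.573500·cos 18.989° = 70.515289
roll angle φ = 9.173° = 0.16009905 rad
x = r_b·(cos φ + φ·sin φ) = 71.413220
y = r_b·(sin φ − φ·cos φ) = 0.096209

x=71.413220 y=0.096209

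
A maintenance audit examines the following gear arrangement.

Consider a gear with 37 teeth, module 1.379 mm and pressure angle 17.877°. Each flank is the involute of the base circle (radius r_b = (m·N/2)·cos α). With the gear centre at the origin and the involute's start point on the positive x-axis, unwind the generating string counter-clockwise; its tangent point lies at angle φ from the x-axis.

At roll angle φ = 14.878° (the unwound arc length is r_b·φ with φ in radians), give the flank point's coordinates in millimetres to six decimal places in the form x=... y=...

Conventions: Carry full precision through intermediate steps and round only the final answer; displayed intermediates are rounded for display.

x=25.084573 y=0.140753

class = single-mesh tooth geometry [base-circle involute, m = 1.379, 37T]
pitch radius r_p = m·N/2 = 1.379·37/2 = 25.511500
base radius r_b = r_p·cos α = 25.511500·cos 17.877° = 24.279746
roll angle φ = 14.878° = 0.25967009 rad
x = r_b·(cos φ + φ·sin φ) = 25.084573
y = r_b·(sin φ − φ·cos φ) = 0.140753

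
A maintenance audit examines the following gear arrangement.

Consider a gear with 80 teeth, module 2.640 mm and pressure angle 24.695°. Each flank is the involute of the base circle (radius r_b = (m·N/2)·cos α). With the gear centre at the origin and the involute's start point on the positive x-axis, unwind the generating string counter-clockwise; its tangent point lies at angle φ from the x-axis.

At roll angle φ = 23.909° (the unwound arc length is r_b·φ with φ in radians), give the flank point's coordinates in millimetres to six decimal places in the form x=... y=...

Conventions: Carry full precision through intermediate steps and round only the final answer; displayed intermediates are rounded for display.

x=103.935467 y=2.283620

class = single-mesh tooth geometry [base-circle involute, m = 2.640, 80T]
pitch radius r_p = m·N/2 = 2.640·80/2 = 105.600000
base radius r_b = r_p·cos α = 105.600000·cos 24.695° = 95.942314
roll angle φ = 23.909° = 0.41729077 rad
x = r_b·(cos φ + φ·sin φ) = 103.935467
y = r_b·(sin φ − φ·cos φ) = 2.283620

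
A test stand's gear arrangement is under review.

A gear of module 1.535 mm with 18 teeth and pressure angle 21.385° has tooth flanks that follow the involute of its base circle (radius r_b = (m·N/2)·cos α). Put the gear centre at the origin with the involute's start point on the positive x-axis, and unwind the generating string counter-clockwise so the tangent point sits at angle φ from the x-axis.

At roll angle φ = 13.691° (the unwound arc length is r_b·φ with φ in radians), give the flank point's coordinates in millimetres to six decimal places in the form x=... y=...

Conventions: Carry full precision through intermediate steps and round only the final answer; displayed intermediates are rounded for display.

x=13.225883 y=0.058171

single-mesh involute tooth geometry (18T wheel at module 1.535)
pitch radius r_p = m·N/2 = 1.535·18/2 = 13.815000
base radius r_b = r_p·cos α = 13.815000·cos 21.385° = 12.863855
roll angle φ = 13.691° = 0.23895303 rad
x = r_b·(cos φ + φ·sin φ) = 13.225883
y = r_b·(sin φ − φ·cos φ) = 0.058171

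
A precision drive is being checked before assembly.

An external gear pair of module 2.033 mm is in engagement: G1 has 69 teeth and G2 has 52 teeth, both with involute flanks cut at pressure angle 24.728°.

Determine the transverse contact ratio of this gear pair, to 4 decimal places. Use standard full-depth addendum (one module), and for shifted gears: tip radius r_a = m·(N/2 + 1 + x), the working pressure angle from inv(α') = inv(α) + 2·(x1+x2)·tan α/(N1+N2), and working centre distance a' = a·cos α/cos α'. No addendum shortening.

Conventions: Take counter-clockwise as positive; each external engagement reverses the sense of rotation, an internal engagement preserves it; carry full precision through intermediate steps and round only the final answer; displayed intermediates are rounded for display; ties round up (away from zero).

1.5635

recognized (one external pair, fixed centres): single-mesh tooth geometry, m = 2.033, N1 = 69, N2 = 52
base radii: r_b1 = 63.707070, r_b2 = 48.011125
tip radii: r_a1 = 72.171500, r_a2 = 54.891000
no profile shift: α' = α, a' = a
action lengths: √(r_a1²−r_b1²) = 33.913634, √(r_a2²−r_b2²) = 26.607400
base pitch p_b = π·m·cos α = 5.801208
CR = (33.913634 + 26.607400 − 122.996500·sin 24.72800°)/5.801208 = 1.563510
contact ratio ≈ 1.5635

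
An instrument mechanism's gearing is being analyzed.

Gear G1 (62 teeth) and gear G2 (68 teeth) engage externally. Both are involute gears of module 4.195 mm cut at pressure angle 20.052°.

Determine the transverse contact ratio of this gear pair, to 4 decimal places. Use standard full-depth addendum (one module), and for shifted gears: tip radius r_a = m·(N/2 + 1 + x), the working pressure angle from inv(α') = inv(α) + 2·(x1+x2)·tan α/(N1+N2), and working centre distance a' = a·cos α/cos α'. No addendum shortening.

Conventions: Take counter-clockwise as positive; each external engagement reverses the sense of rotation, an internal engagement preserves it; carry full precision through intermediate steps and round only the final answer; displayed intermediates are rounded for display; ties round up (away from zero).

1.7936

recognized (one external pair, fixed centres): single-mesh tooth geometry, m = 4.195, N1 = 62, N2 = 68
base radii: r_b1 = 122.161910, r_b2 = 133.984030
tip radii: r_a1 = 134.240000, r_a2 = 146.825000
no profile shift: α' = α, a' = a
action lengths: √(r_a1²−r_b1²) = 55.649308, √(r_a2²−r_b2²) = 60.048817
base pitch p_b = π·m·cos α = 12.380095
CR = (55.649308 + 60.048817 − 272.675000·sin 20.05200°)/12.380095 = 1.793627
contact ratio ≈ 1.7936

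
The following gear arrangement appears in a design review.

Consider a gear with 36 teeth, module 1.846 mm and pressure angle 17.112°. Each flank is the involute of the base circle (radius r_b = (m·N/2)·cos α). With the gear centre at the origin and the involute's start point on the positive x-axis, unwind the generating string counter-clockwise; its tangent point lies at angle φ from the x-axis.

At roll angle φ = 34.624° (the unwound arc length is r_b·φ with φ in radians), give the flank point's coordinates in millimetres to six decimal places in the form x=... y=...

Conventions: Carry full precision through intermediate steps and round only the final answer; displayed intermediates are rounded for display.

x=37.036853 y=2.251849

recognized (one wheel, involute flank): single-mesh tooth geometry, m = 1.846, N = 36
pitch radius r_p = m·N/2 = 1.846·36/2 = 33.228000
base radius r_b = r_p·cos α = 33.228000·cos 17.112° = 31.757043
roll angle φ = 34.624° = 0.60430280 rad
x = r_b·(cos φ + φ·sin φ) = 37.036853
y = r_b·(sin φ − φ·cos φ) = 2.251849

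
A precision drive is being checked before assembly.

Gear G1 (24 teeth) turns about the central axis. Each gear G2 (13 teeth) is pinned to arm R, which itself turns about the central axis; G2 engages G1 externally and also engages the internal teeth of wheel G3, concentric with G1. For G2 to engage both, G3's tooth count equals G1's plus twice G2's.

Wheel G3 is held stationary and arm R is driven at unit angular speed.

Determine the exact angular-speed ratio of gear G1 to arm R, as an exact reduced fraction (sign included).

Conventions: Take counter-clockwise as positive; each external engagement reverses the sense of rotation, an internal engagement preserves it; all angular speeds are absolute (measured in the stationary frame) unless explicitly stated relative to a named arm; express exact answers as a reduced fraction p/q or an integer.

planetary set (24T centre, 13T on arm, 50T internal) — Willis relation
ring teeth: 24 + 2·13 = 50
24(ω_sun−ω_arm) = −50(ω_ring−ω_arm),  ω_ring = 0, ω_arm = 1
ω_sun = 1 − (50/24)(0−1) = 37/12
ω_out/ω_in = 37/12

37/12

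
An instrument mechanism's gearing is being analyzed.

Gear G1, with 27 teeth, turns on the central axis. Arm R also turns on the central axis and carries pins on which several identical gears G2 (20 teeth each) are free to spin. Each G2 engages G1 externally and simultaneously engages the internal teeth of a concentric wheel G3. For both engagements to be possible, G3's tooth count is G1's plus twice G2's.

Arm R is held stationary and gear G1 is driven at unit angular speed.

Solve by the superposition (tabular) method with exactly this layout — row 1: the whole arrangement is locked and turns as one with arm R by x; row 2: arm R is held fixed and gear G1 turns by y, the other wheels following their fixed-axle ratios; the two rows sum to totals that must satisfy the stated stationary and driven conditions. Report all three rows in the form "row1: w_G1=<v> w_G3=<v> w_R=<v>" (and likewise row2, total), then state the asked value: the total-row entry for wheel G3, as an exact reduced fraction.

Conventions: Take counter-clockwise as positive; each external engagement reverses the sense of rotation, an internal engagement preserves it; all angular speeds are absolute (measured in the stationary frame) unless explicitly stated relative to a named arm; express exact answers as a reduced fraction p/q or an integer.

row1: w_G1=0 w_G3=0 w_R=0
row2: w_G1=1 w_G3=-27/67 w_R=0
total: w_G1=1 w_G3=-27/67 w_R=0
asked value: -27/67

topology: planetary set — G1 27T / G2 20T / G3 67T, arm = carrier (Willis)
row 1 — lock + rotate with arm: ω_sun = ω_ring = ω_arm = x
row 2 (arm held, sun turns y): ω_ring = −(27/67)·y, ω_arm = 0
boundary: total ω_arm = x = 0 and total ω_sun = x + y = 1  ⇒  y = 1, x = 0
row 2 ring = −(27/67)·1 = -27/67
totals (row 1 + row 2): sun 0 + 1 = 1, ring 0 + (-27/67) = -27/67, arm 0 + 0 = 0
asked cell (total, ring) = -27/67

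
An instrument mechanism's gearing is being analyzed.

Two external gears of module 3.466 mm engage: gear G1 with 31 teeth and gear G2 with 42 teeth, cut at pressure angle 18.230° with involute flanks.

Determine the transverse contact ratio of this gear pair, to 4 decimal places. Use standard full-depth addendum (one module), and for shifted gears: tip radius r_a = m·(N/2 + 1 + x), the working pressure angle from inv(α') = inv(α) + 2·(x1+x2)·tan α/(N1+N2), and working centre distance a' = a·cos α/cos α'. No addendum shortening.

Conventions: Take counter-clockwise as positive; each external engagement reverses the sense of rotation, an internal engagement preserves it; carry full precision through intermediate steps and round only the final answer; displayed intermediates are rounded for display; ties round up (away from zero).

1.7810

single-mesh involute tooth geometry (31T engaging 42T at module 3.466)
base radii: r_b1 = 51.026556, r_b2 = 69.132753
tip radii: r_a1 = 57.189000, r_a2 = 76.252000
no profile shift: α' = α, a' = a
action lengths: √(r_a1²−r_b1²) = 25.823871, √(r_a2²−r_b2²) = 32.171882
base pitch p_b = π·m·cos α = 10.342236
CR = (25.823871 + 32.171882 − 126.509000·sin 18.23000°)/10.342236 = 1.781013
contact ratio ≈ 1.7810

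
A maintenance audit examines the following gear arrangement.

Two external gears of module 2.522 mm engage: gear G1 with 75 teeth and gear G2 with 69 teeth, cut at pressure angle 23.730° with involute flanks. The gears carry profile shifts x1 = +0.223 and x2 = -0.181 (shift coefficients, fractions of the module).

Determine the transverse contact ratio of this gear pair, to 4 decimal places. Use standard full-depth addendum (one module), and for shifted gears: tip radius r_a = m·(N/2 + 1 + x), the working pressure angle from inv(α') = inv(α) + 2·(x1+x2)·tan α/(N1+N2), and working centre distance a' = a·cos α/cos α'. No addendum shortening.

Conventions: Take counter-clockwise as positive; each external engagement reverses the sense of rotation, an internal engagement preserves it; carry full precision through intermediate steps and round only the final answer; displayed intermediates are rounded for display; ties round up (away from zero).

1.6155

recognized (one external pair, fixed centres): single-mesh tooth geometry, m = 2.522, N1 = 75, N2 = 69
base radii: r_b1 = 86.578874, r_b2 = 79.652564
tip radii: r_a1 = 97.659406, r_a2 = 89.074518
inv(α') = inv(23.730°) + 2·(+0.223-0.181)·tan α/(75+69) = 0.02568374  ⇒  α' = 23.80576°
a' = a·cos α / cos α' = 181.5840·cos 23.730°/cos 23.80576° = 181.689765
action lengths: √(r_a1²−r_b1²) = 45.182499, √(r_a2²−r_b2²) = 39.871529
base pitch p_b = π·m·cos α = 7.253215
CR = (45.182499 + 39.871529 − 181.689765·sin 23.80576°)/7.253215 = 1.615459
contact ratio ≈ 1.6155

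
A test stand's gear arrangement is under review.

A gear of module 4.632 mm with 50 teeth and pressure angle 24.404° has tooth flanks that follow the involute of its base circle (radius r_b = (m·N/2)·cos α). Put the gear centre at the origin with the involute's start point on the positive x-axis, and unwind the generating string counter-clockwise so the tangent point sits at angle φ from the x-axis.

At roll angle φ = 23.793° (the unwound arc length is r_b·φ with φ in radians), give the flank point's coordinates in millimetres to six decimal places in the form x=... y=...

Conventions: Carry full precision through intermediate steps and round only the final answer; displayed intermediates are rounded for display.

recognized (one wheel, involute flank): single-mesh tooth geometry, m = 4.632, N = 50
pitch radius r_p = m·N/2 = 4.632·50/2 = 115.800000
base radius r_b = r_p·cos α = 115.800000·cos 24.404° = 105.453828
roll angle φ = 23.793° = 0.41526619 rad
x = r_b·(cos φ + φ·sin φ) = 114.158120
y = r_b·(sin φ − φ·cos φ) = 2.474076

x=114.158120 y=2.474076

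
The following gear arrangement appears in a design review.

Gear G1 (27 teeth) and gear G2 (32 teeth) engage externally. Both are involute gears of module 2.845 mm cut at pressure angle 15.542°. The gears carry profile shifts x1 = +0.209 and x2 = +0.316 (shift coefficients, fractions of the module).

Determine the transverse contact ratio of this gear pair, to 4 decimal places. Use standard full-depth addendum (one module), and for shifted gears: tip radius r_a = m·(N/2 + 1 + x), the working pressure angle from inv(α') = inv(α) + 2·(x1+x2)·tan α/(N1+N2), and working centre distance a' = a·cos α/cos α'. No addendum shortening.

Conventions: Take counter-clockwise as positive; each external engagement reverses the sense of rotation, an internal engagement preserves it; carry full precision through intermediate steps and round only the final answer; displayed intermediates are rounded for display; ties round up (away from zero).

1.7250

class = single-mesh tooth geometry [involute pair 27T × 32T, m = 2.845]
base radii: r_b1 = 37.003103, r_b2 = 43.855529
tip radii: r_a1 = 41.847105, r_a2 = 49.264020
inv(α') = inv(15.542°) + 2·(+0.209+0.316)·tan α/(27+32) = 0.01180454  ⇒  α' = 18.54855°
a' = a·cos α / cos α' = 83.9275·cos 15.542°/cos 18.54855° = 85.289016
action lengths: √(r_a1²−r_b1²) = 19.543556, √(r_a2²−r_b2²) = 22.441841
base pitch p_b = π·m·cos α = 8.611013
CR = (19.543556 + 22.441841 − 85.289016·sin 18.54855°)/8.611013 = 1.725032
contact ratio ≈ 1.7250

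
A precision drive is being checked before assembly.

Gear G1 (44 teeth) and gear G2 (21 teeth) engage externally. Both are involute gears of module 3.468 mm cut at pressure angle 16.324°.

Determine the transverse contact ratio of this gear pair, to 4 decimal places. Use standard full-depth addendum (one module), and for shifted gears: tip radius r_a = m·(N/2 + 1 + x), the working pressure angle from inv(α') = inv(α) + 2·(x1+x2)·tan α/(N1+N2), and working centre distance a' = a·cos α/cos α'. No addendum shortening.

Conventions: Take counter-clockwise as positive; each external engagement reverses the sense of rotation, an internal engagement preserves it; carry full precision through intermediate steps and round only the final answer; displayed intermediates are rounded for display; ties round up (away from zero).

1.8343

recognized (one external pair, fixed centres): single-mesh tooth geometry, m = 3.468, N1 = 44, N2 = 21
base radii: r_b1 = 73.220328, r_b2 = 34.946066
tip radii: r_a1 = 79.764000, r_a2 = 39.882000
no profile shift: α' = α, a' = a
action lengths: √(r_a1²−r_b1²) = 31.639836, √(r_a2²−r_b2²) = 19.218387
base pitch p_b = π·m·cos α = 10.455838
CR = (31.639836 + 19.218387 − 112.710000·sin 16.32400°)/10.455838 = 1.834283
contact ratio ≈ 1.8343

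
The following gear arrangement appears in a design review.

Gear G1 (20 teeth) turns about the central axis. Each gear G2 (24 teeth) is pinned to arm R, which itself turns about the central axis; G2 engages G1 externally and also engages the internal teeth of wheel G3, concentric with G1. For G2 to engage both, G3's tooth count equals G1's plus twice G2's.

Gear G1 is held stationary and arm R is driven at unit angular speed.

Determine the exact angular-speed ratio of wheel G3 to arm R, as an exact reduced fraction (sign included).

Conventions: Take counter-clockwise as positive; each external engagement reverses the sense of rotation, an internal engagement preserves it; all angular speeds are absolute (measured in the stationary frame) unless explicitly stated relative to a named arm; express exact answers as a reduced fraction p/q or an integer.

22/17

topology: planetary set — G1 20T / G2 24T / G3 68T, arm = carrier (Willis)
ring teeth: 20 + 2·24 = 68
20(ω_sun−ω_arm) = −68(ω_ring−ω_arm),  ω_sun = 0, ω_arm = 1
ω_ring = 1 − (20/68)(0−1) = 22/17
ω_out/ω_in = 22/17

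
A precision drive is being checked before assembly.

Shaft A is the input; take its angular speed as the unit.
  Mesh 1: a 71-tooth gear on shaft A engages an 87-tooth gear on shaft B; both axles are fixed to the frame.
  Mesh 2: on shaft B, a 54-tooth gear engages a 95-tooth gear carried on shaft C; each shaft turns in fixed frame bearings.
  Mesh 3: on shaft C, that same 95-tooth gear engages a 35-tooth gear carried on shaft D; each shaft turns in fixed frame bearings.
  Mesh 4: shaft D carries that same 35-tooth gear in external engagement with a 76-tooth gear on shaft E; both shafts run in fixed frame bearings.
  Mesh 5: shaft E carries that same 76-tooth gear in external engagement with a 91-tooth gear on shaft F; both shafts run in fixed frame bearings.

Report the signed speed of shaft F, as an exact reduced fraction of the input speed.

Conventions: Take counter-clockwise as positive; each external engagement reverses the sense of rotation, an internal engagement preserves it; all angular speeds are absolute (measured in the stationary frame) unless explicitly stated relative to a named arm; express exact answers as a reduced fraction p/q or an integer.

-1278/2639

5-mesh fixed-axis compound train (all bearings frame-fixed)
mesh 1 [71T→87T]: |ω|/ω_in = 1×71/87 = 71/87, sense flips to −
mesh 2 [54T→95T]: |ω|/ω_in = (71/87)×54/95 = 1278/2755, sense flips to +
mesh 3 [95T→35T]: |ω|/ω_in = (1278/2755)×95/35 = 1278/1015, sense flips to −
mesh 4 [35T→76T]: |ω|/ω_in = (1278/1015)×35/76 = 639/1102, sense flips to +
mesh 5 [76T→91T]: |ω|/ω_in = (639/1102)×76/91 = 1278/2639, sense flips to −
signed output speed (× input speed) = -1278/2639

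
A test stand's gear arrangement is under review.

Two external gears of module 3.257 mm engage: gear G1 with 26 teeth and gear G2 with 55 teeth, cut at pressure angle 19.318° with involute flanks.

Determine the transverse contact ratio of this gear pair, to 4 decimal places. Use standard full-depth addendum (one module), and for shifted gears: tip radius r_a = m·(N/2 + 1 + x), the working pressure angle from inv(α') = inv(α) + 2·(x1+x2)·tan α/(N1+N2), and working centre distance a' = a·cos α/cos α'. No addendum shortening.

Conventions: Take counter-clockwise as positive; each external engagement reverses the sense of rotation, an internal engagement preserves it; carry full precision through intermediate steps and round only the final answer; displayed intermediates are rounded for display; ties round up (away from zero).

1.7293

class = single-mesh tooth geometry [involute pair 26T × 55T, m = 3.257]
base radii: r_b1 = 39.957078, r_b2 = 84.524587
tip radii: r_a1 = 45.598000, r_a2 = 92.824500
no profile shift: α' = α, a' = a
action lengths: √(r_a1²−r_b1²) = 21.968376, √(r_a2²−r_b2²) = 38.366417
base pitch p_b = π·m·cos α = 9.656066
CR = (21.968376 + 38.366417 − 131.908500·sin 19.31800°)/9.656066 = 1.729278
contact ratio ≈ 1.7293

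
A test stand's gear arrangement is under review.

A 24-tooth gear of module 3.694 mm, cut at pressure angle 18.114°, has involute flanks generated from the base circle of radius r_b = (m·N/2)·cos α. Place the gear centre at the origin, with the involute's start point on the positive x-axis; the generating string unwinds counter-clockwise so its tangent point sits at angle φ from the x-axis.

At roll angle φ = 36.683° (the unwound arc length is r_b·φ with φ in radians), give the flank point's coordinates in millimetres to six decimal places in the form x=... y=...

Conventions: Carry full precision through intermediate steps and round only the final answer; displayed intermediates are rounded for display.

x=49.901064 y=3.536719

topology: single-mesh involute geometry — m = 3.694, N = 24
pitch radius r_p = m·N/2 = 3.694·24/2 = 44.328000
base radius r_b = r_p·cos α = 44.328000·cos 18.114° = 42.131095
roll angle φ = 36.683° = 0.64023913 rad
x = r_b·(cos φ + φ·sin φ) = 49.901064
y = r_b·(sin φ − φ·cos φ) = 3.536719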